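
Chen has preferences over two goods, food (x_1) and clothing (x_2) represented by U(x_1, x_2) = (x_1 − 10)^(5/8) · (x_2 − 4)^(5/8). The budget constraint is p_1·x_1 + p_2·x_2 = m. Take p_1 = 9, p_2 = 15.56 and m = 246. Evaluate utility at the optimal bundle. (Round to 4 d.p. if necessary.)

MRS = (x_2−4)/(x_1−10). Tangency with p_1/p_2 gives x_2−4 = (p_1/p_2)·(x_1−10).
After buying the subsistence bundle (10, 4), a share 0.5 of the remaining income goes to x_1: x_1* = 10 + 0.5·(m − 10p_1 − 4p_2)/p_1.
Discretionary income = 246 − 10·9 − 4·15.56 = 93.76; x_1* = 10 + 0.5·93.76/9 = 15.2089; x_2* = 4 + 0.5·93.76/15.56 = 7.0129.
Utility at the optimum: U(15.2089, 7.0129) = 5.5889.

V = 5.5889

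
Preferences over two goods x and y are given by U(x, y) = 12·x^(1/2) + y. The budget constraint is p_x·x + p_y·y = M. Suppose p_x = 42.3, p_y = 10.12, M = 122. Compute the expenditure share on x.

Utility is quasi-linear in y; the FOC for x is 6/√x = p_x/p_y.
Solve: √x = 6·p_y/p_x, so x*(p_x,p_y) = (6·p_y/p_x)², and y* = (M − p_x·x*)/p_y.
Plugging in: x* = (6·10.12/42.3)² = 2.0605, y* = 3.4426.
Expenditure on x: 42.3·2.0605 = 87.1612; share = 0.7144.

share on x = 0.7144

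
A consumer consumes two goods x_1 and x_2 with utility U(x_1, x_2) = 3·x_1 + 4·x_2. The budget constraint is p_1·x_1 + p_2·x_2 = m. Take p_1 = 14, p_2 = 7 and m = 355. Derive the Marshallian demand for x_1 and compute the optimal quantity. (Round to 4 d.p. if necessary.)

x_1* = 0

Perfect substitutes: compare marginal utility per dollar. 3/p_1 vs 4/p_2 → 0.2143 vs 0.5714.
x_2 gives more utility per dollar, so spend all income on x_2: x_2* = m/p_2, x_1* = 0.
Numerically: x_1* = 0, x_2* = 50.7143.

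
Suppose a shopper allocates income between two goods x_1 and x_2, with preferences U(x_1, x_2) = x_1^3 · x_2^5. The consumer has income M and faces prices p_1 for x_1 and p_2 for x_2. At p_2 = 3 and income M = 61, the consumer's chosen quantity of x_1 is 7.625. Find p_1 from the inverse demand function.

Tangency: MRS = (3/5)·x_2/x_1 = p_1/p_2.
So 3·p_2·x_2 = 5·p_1·x_1; combined with the budget, a share 0.375 of income goes to x_1.
Demand: x_1*(p_1,p_2,M) = 0.375·M/p_1 and x_2* = 0.625·M/p_2.
Set x_1* = 7.625 in the demand function and solve for p_1: p_1 = 3.

p_1 = 3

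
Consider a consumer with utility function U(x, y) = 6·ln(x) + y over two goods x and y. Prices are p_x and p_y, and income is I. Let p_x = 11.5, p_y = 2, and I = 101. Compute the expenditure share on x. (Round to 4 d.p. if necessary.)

share on x = 0.1188

MU_x = 6/x, MU_y = 1. Tangency: 6/x = p_x/p_y.
So x*(p_x,p_y) = 6·p_y/p_x, independent of income; and y* = (I − 6·p_y)/p_y.
At the given prices: x* = 6·2/11.5 = 1.0435, and y* = 44.5.
Expenditure on x: 11.5·1.0435 = 12; share = 0.1188.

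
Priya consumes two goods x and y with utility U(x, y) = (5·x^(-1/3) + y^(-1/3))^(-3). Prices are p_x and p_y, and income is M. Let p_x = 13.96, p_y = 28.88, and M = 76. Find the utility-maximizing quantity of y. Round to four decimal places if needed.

From the CES first-order condition, 5·(y/x)^(4/3) = p_x/p_y.
Hence y/x = ((1/5)·p_x/p_y)^(1/(4/3)), i.e. raised to the 0.75 power.
With the ratio pinned down, the budget gives x* = M/(p_x + p_y·(y/x)) and y* = (y/x)·x*.
Numerically y/x = 0.173376, so x* = 76/(13.96 + 28.88·0.173376) = 4.0069 and y* = 0.173376·4.0069 = 0.6947.

y* = 0.6947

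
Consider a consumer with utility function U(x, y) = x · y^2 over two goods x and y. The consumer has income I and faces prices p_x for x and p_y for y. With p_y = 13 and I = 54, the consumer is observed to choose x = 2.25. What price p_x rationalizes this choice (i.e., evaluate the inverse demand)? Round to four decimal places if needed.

p_x = 8

The MRS is (1/2)·y/x. Set MRS = p_x/p_y.
Rearranging, p_y·y = 2·p_x·x. Substituting into the budget gives p_x·x·(1 + 2) = I.
Demand: x*(p_x,p_y,I) = 1/3·I/p_x and y* = 2/3·I/p_y.
Set x* = 2.25 in the demand function and solve for p_x: p_x = 8.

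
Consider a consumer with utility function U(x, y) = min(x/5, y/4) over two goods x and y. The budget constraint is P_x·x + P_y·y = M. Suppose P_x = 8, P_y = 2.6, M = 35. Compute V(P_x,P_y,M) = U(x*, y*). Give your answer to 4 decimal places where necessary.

With perfect complements, no substitution: consume in ratio x:y = 5:4.
Budget: P_x·x + P_y·(4/5)·x = M, so (5·P_x + 4·P_y)·x = 5·M.
Demand: x*(P_x,P_y,M) = 5·M/(5·P_x + 4·P_y), y* = 4·M/(5·P_x + 4·P_y).
Here 5·8 + 4·2.6 = 50.4, giving x* = 3.4722 and y* = 2.7778.
Utility at the optimum: U(3.4722, 2.7778) = 0.6944.

V = 0.6944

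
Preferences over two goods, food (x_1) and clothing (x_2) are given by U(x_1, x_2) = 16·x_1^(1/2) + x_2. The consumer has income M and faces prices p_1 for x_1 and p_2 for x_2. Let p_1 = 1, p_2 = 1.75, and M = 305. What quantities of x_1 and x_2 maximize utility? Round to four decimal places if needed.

Solve: √x_1 = 8·p_2/p_1, so x_1*(p_1,p_2) = (8·p_2/p_1)², and x_2* = (M − p_1·x_1*)/p_2.
Plugging in: x_1* = (8·1.75/1)² = 196, x_2* = 62.2857.

x_1* = 196, x_2* = 62.2857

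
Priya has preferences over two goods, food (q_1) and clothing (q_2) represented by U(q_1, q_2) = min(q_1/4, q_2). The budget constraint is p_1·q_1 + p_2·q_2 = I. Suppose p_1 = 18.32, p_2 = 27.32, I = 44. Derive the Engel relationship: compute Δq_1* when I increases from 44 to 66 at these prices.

With perfect complements, no substitution: consume in ratio q_1:q_2 = 4:1.
Budget: p_1·q_1 + p_2·(1/4)·q_1 = I, so (4·p_1 + p_2)·q_1 = 4·I.
Demand: q_1*(p_1,p_2,I) = 4·I/(4·p_1 + p_2), q_2* = I/(4·p_1 + p_2).
Here 4·18.32 + 27.32 = 100.6, giving q_1* = 1.7495.
At I' = 66: q_1* = 2.6243. Change: 2.6243 − 1.7495 = 0.8748.

Δq_1* = 0.8748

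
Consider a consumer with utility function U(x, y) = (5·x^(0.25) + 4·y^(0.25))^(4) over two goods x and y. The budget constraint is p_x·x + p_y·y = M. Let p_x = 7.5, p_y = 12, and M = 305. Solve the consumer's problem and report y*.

y* = 9.8709

MU_x ∝ 5·x^(-0.75), MU_y ∝ 4·y^(-0.75), so MRS = (5/4)·(y/x)^(0.75) = p_x/p_y.
Hence y/x = ((4/5)·p_x/p_y)^(1/(0.75)), i.e. raised to the 4/3 power.
Substitute y = (y/x)·x into the budget: x* = M/(p_x + p_y·(y/x)).
Numerically y/x = 0.39685, so x* = 305/(7.5 + 12·0.39685) = 24.8732 and y* = 0.39685·24.8732 = 9.8709.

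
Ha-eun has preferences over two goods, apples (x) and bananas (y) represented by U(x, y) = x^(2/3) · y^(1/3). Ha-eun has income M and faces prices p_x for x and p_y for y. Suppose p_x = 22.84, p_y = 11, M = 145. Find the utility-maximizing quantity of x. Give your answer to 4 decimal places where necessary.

x* = 4.2323

MU_x/MU_y = (2/3·y)/(1/3·x); tangency sets this equal to p_x/p_y.
So 2/3·p_y·y = 1/3·p_x·x; combined with the budget, a share 2/3 of income goes to x.
Demand: x*(p_x,p_y,M) = 2/3·M/p_x and y* = 1/3·M/p_y.
At p_x=22.84, p_y=11, M=145: x* = 2/3·145/22.84 = 4.2323.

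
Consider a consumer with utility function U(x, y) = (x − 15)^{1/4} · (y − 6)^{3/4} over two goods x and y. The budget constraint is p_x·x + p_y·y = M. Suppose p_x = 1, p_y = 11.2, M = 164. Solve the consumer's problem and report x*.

This is Cobb-Douglas in (x−15, y−6): tangency gives 0.25·p_y·(y−6) = 0.75·p_x·(x−15).
After buying the subsistence bundle (15, 6), a share 0.25 of the remaining income goes to x: x* = 15 + 0.25·(M − 15p_x − 6p_y)/p_x.
Discretionary income = 164 − 15·1 − 6·11.2 = 81.8; x* = 15 + 0.25·81.8/1 = 35.45.

x* = 35.45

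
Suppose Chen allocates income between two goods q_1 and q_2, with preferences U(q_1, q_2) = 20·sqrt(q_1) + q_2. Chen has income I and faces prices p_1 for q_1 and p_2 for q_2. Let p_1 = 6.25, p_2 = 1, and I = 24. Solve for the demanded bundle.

q_1* = 2.56, q_2* = 8

Set MRS = p_1/p_2: 10·q_1^(−1/2) = p_1/p_2.
Solve: √q_1 = 10·p_2/p_1, so q_1*(p_1,p_2) = (10·p_2/p_1)², and q_2* = (I − p_1·q_1*)/p_2.
Plugging in: q_1* = (10·1/6.25)² = 2.56, q_2* = 8.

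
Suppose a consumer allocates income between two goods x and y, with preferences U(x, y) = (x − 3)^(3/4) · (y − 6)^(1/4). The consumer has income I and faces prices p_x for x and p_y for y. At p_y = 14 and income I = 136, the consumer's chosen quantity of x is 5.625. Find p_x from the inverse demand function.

Let x' = x−3, y' = y−6. MRS = 3·y'/x' = p_x/p_y.
After buying the subsistence bundle (3, 6), a share 0.75 of the remaining income goes to x: x* = 3 + 0.75·(I − 3p_x − 6p_y)/p_x.
Set x* = 5.625 in the demand function and solve for p_x: p_x = 8.

p_x = 8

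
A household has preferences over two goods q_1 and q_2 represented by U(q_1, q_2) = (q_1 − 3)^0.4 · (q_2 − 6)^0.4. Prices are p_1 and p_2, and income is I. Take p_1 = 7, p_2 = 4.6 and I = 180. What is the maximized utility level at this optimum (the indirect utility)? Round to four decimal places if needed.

V = 7.0943

Let q_1' = q_1−3, q_2' = q_2−6. MRS = q_2'/q_1' = p_1/p_2.
After buying the subsistence bundle (3, 6), a share 0.5 of the remaining income goes to q_1: q_1* = 3 + 0.5·(I − 3p_1 − 6p_2)/p_1.
Discretionary income = 180 − 3·7 − 6·4.6 = 131.4; q_1* = 3 + 0.5·131.4/7 = 12.3857; q_2* = 6 + 0.5·131.4/4.6 = 20.2826.
Utility at the optimum: U(12.3857, 20.2826) = 7.0943.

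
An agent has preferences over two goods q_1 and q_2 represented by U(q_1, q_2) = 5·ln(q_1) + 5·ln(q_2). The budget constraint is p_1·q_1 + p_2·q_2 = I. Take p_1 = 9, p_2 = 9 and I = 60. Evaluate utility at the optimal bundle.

V = 12.0397

MU_q_1/MU_q_2 = (5·q_2)/(5·q_1); tangency sets this equal to p_1/p_2.
So 5·p_2·q_2 = 5·p_1·q_1; combined with the budget, a share 0.5 of income goes to q_1.
Demand: q_1*(p_1,p_2,I) = 0.5·I/p_1 and q_2* = 0.5·I/p_2.
At p_1=9, p_2=9, I=60: q_1* = 0.5·60/9 = 3.3333, q_2* = 3.3333.
Utility at the optimum: U(3.3333, 3.3333) = 12.0397.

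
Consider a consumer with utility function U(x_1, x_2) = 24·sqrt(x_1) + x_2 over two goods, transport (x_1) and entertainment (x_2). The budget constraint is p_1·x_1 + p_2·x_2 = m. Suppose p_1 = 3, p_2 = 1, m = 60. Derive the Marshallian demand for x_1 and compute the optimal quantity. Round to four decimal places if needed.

Thus x_1* = (12·p_2/p_1)² — independent of m — with the rest of income spent on x_2.
Plugging in: x_1* = (12·1/3)² = 16.

x_1* = 16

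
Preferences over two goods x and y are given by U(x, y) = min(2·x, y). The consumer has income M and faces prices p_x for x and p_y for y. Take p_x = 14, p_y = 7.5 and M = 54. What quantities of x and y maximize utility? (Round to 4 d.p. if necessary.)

x* = 1.8621, y* = 3.7241

With perfect complements, no substitution: consume in ratio x:y = 1:2.
Budget: p_x·x + p_y·2·x = M, so (p_x + 2·p_y)·x = M.
Demand: x*(p_x,p_y,M) = M/(p_x + 2·p_y), y* = 2·M/(p_x + 2·p_y).
Here 14 + 2·7.5 = 29, giving x* = 1.8621 and y* = 3.7241.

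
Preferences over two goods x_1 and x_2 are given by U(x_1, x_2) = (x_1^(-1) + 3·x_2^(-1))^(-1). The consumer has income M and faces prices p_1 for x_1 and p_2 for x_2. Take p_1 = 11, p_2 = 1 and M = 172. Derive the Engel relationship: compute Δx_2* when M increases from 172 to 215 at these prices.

Δx_2* = 14.752

From the CES first-order condition, (1/3)·(x_2/x_1)^(2) = p_1/p_2.
Hence x_2/x_1 = (3·p_1/p_2)^(1/(2)), i.e. raised to the 0.5 power.
With the ratio pinned down, the budget gives x_1* = M/(p_1 + p_2·(x_2/x_1)) and x_2* = (x_2/x_1)·x_1*.
Numerically x_2/x_1 = 5.744563, so x_1* = 172/(11 + 1·5.744563) = 10.272 and x_2* = 5.744563·10.272 = 59.0081.
At M' = 215: x_2* = 73.7601. Change: 73.7601 − 59.0081 = 14.752.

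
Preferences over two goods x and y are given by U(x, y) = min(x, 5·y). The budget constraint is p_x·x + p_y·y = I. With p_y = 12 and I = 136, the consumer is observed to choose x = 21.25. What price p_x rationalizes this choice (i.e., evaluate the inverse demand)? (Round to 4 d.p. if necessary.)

p_x = 4

With perfect complements, no substitution: consume in ratio x:y = 5:1.
Budget: p_x·x + p_y·(1/5)·x = I, so (5·p_x + p_y)·x = 5·I.
Demand: x*(p_x,p_y,I) = 5·I/(5·p_x + p_y), y* = I/(5·p_x + p_y).
Set x* = 21.25 in the demand function and solve for p_x: p_x = 4.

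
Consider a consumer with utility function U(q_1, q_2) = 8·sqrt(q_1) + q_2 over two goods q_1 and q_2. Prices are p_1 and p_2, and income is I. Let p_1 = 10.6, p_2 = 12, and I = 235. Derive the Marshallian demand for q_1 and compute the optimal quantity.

Set MRS = p_1/p_2: 4·q_1^(−1/2) = p_1/p_2.
Thus q_1* = (4·p_2/p_1)² — independent of I — with the rest of income spent on q_2.
Plugging in: q_1* = (4·12/10.6)² = 20.5055.

q_1* = 20.5055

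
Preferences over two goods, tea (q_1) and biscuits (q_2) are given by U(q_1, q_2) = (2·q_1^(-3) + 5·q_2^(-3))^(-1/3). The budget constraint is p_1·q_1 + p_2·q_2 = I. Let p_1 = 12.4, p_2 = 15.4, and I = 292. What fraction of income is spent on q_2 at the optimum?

share on q_2 = 0.5967

MRS = MU_q_1/MU_q_2 = (2/5)·(q_2/q_1)^(4). Set equal to p_1/p_2.
Solve for the ratio: q_2/q_1 = [(5/2)·p_1/p_2]^(0.25).
With the ratio pinned down, the budget gives q_1* = I/(p_1 + p_2·(q_2/q_1)) and q_2* = (q_2/q_1)·q_1*.
Numerically q_2/q_1 = 1.191133, so q_1* = 292/(12.4 + 15.4·1.191133) = 9.498 and q_2* = 1.191133·9.498 = 11.3133.
Expenditure on q_2: 15.4·11.3133 = 174.2253; share = 0.5967.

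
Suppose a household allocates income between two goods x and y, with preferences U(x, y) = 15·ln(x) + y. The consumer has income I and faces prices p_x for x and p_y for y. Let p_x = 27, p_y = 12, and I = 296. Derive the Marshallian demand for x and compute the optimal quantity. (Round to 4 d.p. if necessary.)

x* = 6.6667

MU_x = 15/x, MU_y = 1. Tangency: 15/x = p_x/p_y.
So x*(p_x,p_y) = 15·p_y/p_x, independent of income; and y* = (I − 15·p_y)/p_y.
At the given prices: x* = 15·12/27 = 6.6667.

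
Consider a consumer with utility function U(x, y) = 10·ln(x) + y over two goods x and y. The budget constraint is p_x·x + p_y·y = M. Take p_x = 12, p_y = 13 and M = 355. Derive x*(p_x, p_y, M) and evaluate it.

Set MRS = p_x/p_y: (10/x)/1 = p_x/p_y.
So x*(p_x,p_y) = 10·p_y/p_x, independent of income; and y* = (M − 10·p_y)/p_y.
At the given prices: x* = 10·13/12 = 10.8333.

x* = 10.8333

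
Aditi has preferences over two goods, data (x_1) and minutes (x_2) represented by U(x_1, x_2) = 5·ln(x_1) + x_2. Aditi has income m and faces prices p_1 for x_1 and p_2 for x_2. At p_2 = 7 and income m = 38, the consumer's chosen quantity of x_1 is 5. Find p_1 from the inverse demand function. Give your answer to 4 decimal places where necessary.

p_1 = 7

MU_x_1 = 5/x_1, MU_x_2 = 1. Tangency: 5/x_1 = p_1/p_2.
So x_1*(p_1,p_2) = 5·p_2/p_1, independent of income; and x_2* = (m − 5·p_2)/p_2.
Set x_1* = 5 in the demand function and solve for p_1: p_1 = 7.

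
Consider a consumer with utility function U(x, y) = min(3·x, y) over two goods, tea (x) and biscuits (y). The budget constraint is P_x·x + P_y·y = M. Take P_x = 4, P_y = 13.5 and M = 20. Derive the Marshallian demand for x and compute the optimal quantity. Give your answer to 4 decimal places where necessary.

With perfect complements, no substitution: consume in ratio x:y = 1:3.
Budget: P_x·x + P_y·3·x = M, so (P_x + 3·P_y)·x = M.
Demand: x*(P_x,P_y,M) = M/(P_x + 3·P_y), y* = 3·M/(P_x + 3·P_y).
Here 4 + 3·13.5 = 44.5, giving x* = 0.4494.

x* = 0.4494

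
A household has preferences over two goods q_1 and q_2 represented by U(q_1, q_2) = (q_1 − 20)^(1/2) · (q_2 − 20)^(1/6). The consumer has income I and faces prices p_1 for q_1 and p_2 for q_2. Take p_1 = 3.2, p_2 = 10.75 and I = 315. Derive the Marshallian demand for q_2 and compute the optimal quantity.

q_2* = 20.8372

After buying the subsistence bundle (20, 20), a share 0.75 of the remaining income goes to q_1: q_1* = 20 + 0.75·(I − 20p_1 − 20p_2)/p_1.
Discretionary income = 315 − 20·3.2 − 20·10.75 = 36; q_2* = 20 + 0.25·36/10.75 = 20.8372.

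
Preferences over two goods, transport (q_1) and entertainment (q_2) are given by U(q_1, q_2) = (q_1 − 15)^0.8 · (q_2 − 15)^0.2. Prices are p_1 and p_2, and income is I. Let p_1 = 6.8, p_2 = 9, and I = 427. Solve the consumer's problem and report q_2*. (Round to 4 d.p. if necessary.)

q_2* = 19.2222

MRS = 4·(q_2−15)/(q_1−15). Tangency with p_1/p_2 gives q_2−15 = (1/4)·(p_1/p_2)·(q_1−15).
Substituting into the budget: q_1* = 15 + 0.8·(I − 15·p_1 − 15·p_2)/p_1, and q_2* = 15 + 0.2·(…)/p_2.
Discretionary income = 427 − 15·6.8 − 15·9 = 190; q_2* = 15 + 0.2·190/9 = 19.2222.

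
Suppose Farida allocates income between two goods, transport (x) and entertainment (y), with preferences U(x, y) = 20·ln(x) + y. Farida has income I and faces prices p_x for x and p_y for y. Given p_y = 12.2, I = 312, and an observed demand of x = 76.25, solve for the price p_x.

Set MRS = p_x/p_y: (20/x)/1 = p_x/p_y.
So x*(p_x,p_y) = 20·p_y/p_x, independent of income; and y* = (I − 20·p_y)/p_y.
Set x* = 76.25 in the demand function and solve for p_x: p_x = 3.2.

p_x = 3.2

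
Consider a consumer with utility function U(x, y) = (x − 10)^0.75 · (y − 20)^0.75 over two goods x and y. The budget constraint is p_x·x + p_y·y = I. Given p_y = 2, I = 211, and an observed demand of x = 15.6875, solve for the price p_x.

p_x = 8

This is Cobb-Douglas in (x−10, y−20): tangency gives 0.75·p_y·(y−20) = 0.75·p_x·(x−10).
Substituting into the budget: x* = 10 + 0.5·(I − 10·p_x − 20·p_y)/p_x, and y* = 20 + 0.5·(…)/p_y.
Set x* = 15.6875 in the demand function and solve for p_x: p_x = 8.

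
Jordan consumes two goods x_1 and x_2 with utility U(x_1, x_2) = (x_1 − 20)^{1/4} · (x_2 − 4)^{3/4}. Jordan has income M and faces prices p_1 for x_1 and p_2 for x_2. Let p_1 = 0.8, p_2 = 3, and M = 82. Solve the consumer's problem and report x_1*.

x_1* = 36.875

MRS = (1/3)·(x_2−4)/(x_1−20). Tangency with p_1/p_2 gives x_2−4 = 3·(p_1/p_2)·(x_1−20).
Substituting into the budget: x_1* = 20 + 0.25·(M − 20·p_1 − 4·p_2)/p_1, and x_2* = 4 + 0.75·(…)/p_2.
Discretionary income = 82 − 20·0.8 − 4·3 = 54; x_1* = 20 + 0.25·54/0.8 = 36.875.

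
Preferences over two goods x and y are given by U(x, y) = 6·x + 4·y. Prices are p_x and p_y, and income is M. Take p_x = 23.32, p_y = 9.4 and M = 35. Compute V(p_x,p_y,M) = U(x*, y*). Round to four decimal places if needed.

V = 14.8936

Linear utility — the consumer picks whichever good has higher MU/price: 6/23.32 = 0.2573 vs 4/9.4 = 0.4255.
y gives more utility per dollar, so spend all income on y: y* = M/p_y, x* = 0.
Numerically: x* = 0, y* = 3.7234.
Utility at the optimum: U(0, 3.7234) = 14.8936.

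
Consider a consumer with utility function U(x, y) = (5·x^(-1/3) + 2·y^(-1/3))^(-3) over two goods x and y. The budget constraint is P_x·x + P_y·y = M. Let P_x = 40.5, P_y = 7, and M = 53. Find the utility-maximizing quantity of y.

From the CES first-order condition, (5/2)·(y/x)^(4/3) = P_x/P_y.
Solve for the ratio: y/x = [(2/5)·P_x/P_y]^(0.75).
Substitute y = (y/x)·x into the budget: x* = M/(P_x + P_y·(y/x)).
Numerically y/x = 1.876345, so x* = 53/(40.5 + 7·1.876345) = 0.9882 and y* = 1.876345·0.9882 = 1.8542.

y* = 1.8542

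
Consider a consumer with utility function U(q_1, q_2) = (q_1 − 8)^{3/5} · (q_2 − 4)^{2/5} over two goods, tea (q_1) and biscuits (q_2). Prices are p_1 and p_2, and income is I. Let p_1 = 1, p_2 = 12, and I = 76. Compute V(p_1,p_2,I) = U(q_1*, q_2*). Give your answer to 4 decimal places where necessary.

V = 3.7764

Let q_1' = q_1−8, q_2' = q_2−4. MRS = (3/2)·q_2'/q_1' = p_1/p_2.
After buying the subsistence bundle (8, 4), a share 0.6 of the remaining income goes to q_1: q_1* = 8 + 0.6·(I − 8p_1 − 4p_2)/p_1.
Discretionary income = 76 − 8·1 − 4·12 = 20; q_1* = 8 + 0.6·20/1 = 20; q_2* = 4 + 0.4·20/12 = 4.6667.
Utility at the optimum: U(20, 4.6667) = 3.7764.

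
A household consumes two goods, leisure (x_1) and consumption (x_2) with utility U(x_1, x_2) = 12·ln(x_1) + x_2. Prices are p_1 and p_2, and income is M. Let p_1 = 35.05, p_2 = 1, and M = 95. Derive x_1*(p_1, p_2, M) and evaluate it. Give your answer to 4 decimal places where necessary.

x_1* = 0.3424

So x_1*(p_1,p_2) = 12·p_2/p_1, independent of income; and x_2* = (M − 12·p_2)/p_2.
At the given prices: x_1* = 12·1/35.05 = 0.3424.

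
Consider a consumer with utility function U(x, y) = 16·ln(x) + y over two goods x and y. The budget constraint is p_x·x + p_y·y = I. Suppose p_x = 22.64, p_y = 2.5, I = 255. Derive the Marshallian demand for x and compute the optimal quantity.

x* = 1.7668

Set MRS = p_x/p_y: (16/x)/1 = p_x/p_y.
So x*(p_x,p_y) = 16·p_y/p_x, independent of income; and y* = (I − 16·p_y)/p_y.
At the given prices: x* = 16·2.5/22.64 = 1.7668.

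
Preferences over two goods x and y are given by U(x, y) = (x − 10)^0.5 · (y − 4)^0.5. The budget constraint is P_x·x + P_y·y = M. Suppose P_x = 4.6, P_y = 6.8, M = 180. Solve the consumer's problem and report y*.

Let x' = x−10, y' = y−4. MRS = y'/x' = P_x/P_y.
After buying the subsistence bundle (10, 4), a share 0.5 of the remaining income goes to x: x* = 10 + 0.5·(M − 10P_x − 4P_y)/P_x.
Discretionary income = 180 − 10·4.6 − 4·6.8 = 106.8; y* = 4 + 0.5·106.8/6.8 = 11.8529.

y* = 11.8529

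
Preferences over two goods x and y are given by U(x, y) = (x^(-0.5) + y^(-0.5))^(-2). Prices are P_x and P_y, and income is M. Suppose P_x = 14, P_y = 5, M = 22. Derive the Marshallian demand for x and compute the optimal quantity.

MRS = MU_x/MU_y = (y/x)^(1.5). Set equal to P_x/P_y.
Solve for the ratio: y/x = [P_x/P_y]^(2/3).
Substitute y = (y/x)·x into the budget: x* = M/(P_x + P_y·(y/x)).
Numerically y/x = 1.986577, so x* = 22/(14 + 5·1.986577) = 0.9192.

x* = 0.9192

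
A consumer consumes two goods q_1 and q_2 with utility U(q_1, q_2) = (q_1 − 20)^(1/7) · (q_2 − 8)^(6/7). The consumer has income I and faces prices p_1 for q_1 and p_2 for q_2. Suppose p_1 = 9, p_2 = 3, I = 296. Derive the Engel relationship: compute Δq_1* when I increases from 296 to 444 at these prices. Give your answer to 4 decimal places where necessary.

Let q_1' = q_1−20, q_2' = q_2−8. MRS = (1/6)·q_2'/q_1' = p_1/p_2.
After buying the subsistence bundle (20, 8), a share 1/7 of the remaining income goes to q_1: q_1* = 20 + 1/7·(I − 20p_1 − 8p_2)/p_1.
Discretionary income = 296 − 20·9 − 8·3 = 92; q_1* = 20 + 1/7·92/9 = 21.4603.
At I' = 444: q_1* = 23.8095. Change: 23.8095 − 21.4603 = 2.3492.

Δq_1* = 2.3492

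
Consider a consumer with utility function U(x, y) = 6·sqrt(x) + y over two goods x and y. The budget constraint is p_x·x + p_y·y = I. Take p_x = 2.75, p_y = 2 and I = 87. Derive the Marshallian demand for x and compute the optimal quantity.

Utility is quasi-linear in y; the FOC for x is 3/√x = p_x/p_y.
Solve: √x = 3·p_y/p_x, so x*(p_x,p_y) = (3·p_y/p_x)², and y* = (I − p_x·x*)/p_y.
Plugging in: x* = (3·2/2.75)² = 4.7603.

x* = 4.7603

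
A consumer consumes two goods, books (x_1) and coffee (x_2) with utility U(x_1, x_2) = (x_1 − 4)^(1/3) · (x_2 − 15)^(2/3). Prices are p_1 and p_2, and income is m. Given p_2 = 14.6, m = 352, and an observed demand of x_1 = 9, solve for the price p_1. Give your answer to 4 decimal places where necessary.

p_1 = 7

This is Cobb-Douglas in (x_1−4, x_2−15): tangency gives 1/3·p_2·(x_2−15) = 2/3·p_1·(x_1−4).
After buying the subsistence bundle (4, 15), a share 1/3 of the remaining income goes to x_1: x_1* = 4 + 1/3·(m − 4p_1 − 15p_2)/p_1.
Set x_1* = 9 in the demand function and solve for p_1: p_1 = 7.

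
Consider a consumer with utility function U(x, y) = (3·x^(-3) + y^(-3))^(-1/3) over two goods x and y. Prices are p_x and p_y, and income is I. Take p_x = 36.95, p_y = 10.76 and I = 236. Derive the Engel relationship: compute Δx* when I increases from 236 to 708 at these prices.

Δx* = 9.817

From the CES first-order condition, 3·(y/x)^(4) = p_x/p_y.
Hence y/x = ((1/3)·p_x/p_y)^(1/(4)), i.e. raised to the 0.25 power.
Substitute y = (y/x)·x into the budget: x* = I/(p_x + p_y·(y/x)).
Numerically y/x = 1.034356, so x* = 236/(36.95 + 10.76·1.034356) = 4.9085.
At I' = 708: x* = 14.7256. Change: 14.7256 − 4.9085 = 9.817.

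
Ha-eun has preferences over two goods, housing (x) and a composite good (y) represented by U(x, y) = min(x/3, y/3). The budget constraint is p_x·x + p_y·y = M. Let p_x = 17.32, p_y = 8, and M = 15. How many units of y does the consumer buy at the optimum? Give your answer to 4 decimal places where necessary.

y* = 0.5924

Leontief preferences: the optimum is at the kink where x/3 = y/3, i.e. y = x.
Budget: p_x·x + p_y·x = M, so (3·p_x + 3·p_y)·x = 3·M.
Demand: x*(p_x,p_y,M) = 3·M/(3·p_x + 3·p_y), y* = 3·M/(3·p_x + 3·p_y).
Here 3·17.32 + 3·8 = 75.96, giving y* = 0.5924.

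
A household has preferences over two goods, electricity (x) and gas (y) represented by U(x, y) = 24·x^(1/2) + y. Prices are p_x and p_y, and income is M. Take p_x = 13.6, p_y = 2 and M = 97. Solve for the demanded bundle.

x* = 3.1142, y* = 27.3235

MU_x = 12/√x, MU_y = 1. Tangency: 12/√x = p_x/p_y.
Solve: √x = 12·p_y/p_x, so x*(p_x,p_y) = (12·p_y/p_x)², and y* = (M − p_x·x*)/p_y.
Plugging in: x* = (12·2/13.6)² = 3.1142, y* = 27.3235.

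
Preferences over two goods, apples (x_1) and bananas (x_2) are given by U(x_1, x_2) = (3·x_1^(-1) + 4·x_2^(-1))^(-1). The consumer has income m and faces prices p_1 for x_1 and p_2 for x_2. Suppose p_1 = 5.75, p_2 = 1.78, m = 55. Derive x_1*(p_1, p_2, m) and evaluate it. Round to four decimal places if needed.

With the ratio pinned down, the budget gives x_1* = m/(p_1 + p_2·(x_2/x_1)) and x_2* = (x_2/x_1)·x_1*.
Numerically x_2/x_1 = 2.075359, so x_1* = 55/(5.75 + 1.78·2.075359) = 5.8237.

x_1* = 5.8237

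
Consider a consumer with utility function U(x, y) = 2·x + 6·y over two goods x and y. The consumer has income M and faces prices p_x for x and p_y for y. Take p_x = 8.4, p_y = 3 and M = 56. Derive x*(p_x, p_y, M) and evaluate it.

Linear utility — the consumer picks whichever good has higher MU/price: 2/8.4 = 0.2381 vs 6/3 = 2.
y gives more utility per dollar, so spend all income on y: y* = M/p_y, x* = 0.
Numerically: x* = 0, y* = 18.6667.

x* = 0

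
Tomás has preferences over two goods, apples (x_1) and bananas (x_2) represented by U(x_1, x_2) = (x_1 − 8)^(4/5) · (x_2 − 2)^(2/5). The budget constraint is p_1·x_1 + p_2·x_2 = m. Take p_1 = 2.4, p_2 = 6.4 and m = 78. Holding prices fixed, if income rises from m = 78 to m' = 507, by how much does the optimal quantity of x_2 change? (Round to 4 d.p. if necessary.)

Δx_2* = 22.3438

This is Cobb-Douglas in (x_1−8, x_2−2): tangency gives 0.8·p_2·(x_2−2) = 0.4·p_1·(x_1−8).
Substituting into the budget: x_1* = 8 + 2/3·(m − 8·p_1 − 2·p_2)/p_1, and x_2* = 2 + 1/3·(…)/p_2.
Discretionary income = 78 − 8·2.4 − 2·6.4 = 46; x_2* = 2 + 1/3·46/6.4 = 4.3958.
At m' = 507: x_2* = 26.7396. Change: 26.7396 − 4.3958 = 22.3438.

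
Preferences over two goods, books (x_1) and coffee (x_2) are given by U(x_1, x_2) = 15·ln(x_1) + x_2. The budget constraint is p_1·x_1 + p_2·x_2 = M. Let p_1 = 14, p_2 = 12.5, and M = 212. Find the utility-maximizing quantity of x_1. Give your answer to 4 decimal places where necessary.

MU_x_1 = 15/x_1, MU_x_2 = 1. Tangency: 15/x_1 = p_1/p_2.
So x_1*(p_1,p_2) = 15·p_2/p_1, independent of income; and x_2* = (M − 15·p_2)/p_2.
At the given prices: x_1* = 15·12.5/14 = 13.3929.

x_1* = 13.3929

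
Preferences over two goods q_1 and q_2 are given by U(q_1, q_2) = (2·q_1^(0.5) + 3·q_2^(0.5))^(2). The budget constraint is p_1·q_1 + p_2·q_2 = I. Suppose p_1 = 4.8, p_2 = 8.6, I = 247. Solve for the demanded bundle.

q_1* = 22.8114, q_2* = 15.989

MU_q_1 ∝ 2·q_1^(-0.5), MU_q_2 ∝ 3·q_2^(-0.5), so MRS = (2/3)·(q_2/q_1)^(0.5) = p_1/p_2.
Hence q_2/q_1 = ((3/2)·p_1/p_2)^(1/(0.5)), i.e. raised to the 2 power.
With the ratio pinned down, the budget gives q_1* = I/(p_1 + p_2·(q_2/q_1)) and q_2* = (q_2/q_1)·q_1*.
Numerically q_2/q_1 = 0.700919, so q_1* = 247/(4.8 + 8.6·0.700919) = 22.8114 and q_2* = 0.700919·22.8114 = 15.989.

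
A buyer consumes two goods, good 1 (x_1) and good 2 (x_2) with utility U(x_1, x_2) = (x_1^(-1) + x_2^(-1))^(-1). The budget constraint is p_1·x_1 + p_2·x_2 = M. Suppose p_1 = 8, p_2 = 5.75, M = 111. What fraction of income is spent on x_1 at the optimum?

share on x_1 = 0.5412

From the CES first-order condition, (x_2/x_1)^(2) = p_1/p_2.
Solve for the ratio: x_2/x_1 = [p_1/p_2]^(0.5).
Substitute x_2 = (x_2/x_1)·x_1 into the budget: x_1* = M/(p_1 + p_2·(x_2/x_1)).
Numerically x_2/x_1 = 1.179536, so x_1* = 111/(8 + 5.75·1.179536) = 7.509 and x_2* = 1.179536·7.509 = 8.8571.
Expenditure on x_1: 8·7.509 = 60.0717; share = 0.5412.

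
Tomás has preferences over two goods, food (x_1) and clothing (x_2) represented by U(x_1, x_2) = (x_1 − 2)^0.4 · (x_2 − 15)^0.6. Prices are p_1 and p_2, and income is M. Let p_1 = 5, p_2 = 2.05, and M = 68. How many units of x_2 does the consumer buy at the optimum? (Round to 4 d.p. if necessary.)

Substituting into the budget: x_1* = 2 + 0.4·(M − 2·p_1 − 15·p_2)/p_1, and x_2* = 15 + 0.6·(…)/p_2.
Discretionary income = 68 − 2·5 − 15·2.05 = 27.25; x_2* = 15 + 0.6·27.25/2.05 = 22.9756.

x_2* = 22.9756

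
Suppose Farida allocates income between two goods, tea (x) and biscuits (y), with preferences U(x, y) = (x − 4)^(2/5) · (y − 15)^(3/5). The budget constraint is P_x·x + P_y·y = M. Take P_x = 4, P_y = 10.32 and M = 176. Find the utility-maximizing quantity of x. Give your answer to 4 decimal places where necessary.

Discretionary income = 176 − 4·4 − 15·10.32 = 5.2; x* = 4 + 0.4·5.2/4 = 4.52.

x* = 4.52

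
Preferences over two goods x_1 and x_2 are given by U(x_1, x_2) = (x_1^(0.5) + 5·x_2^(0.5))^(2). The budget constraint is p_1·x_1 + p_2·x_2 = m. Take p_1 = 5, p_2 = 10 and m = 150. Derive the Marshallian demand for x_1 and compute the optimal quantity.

x_1* = 2.2222

Numerically x_2/x_1 = 6.25, so x_1* = 150/(5 + 10·6.25) = 2.2222.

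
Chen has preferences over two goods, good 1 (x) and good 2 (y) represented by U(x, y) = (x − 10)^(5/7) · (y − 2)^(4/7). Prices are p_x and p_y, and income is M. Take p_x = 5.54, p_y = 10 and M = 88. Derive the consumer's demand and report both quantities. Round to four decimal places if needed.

x* = 11.2635, y* = 2.56

This is Cobb-Douglas in (x−10, y−2): tangency gives 5/7·p_y·(y−2) = 4/7·p_x·(x−10).
After buying the subsistence bundle (10, 2), a share 5/9 of the remaining income goes to x: x* = 10 + 5/9·(M − 10p_x − 2p_y)/p_x.
Discretionary income = 88 − 10·5.54 − 2·10 = 12.6; x* = 10 + 5/9·12.6/5.54 = 11.2635; y* = 2 + 4/9·12.6/10 = 2.56.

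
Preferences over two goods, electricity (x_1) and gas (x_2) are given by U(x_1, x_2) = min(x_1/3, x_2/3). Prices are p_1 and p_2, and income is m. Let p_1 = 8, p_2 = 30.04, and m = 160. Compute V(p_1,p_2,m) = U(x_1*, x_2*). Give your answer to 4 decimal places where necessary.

Leontief preferences: the optimum is at the kink where x_1/3 = x_2/3, i.e. x_2 = x_1.
Budget: p_1·x_1 + p_2·x_1 = m, so (3·p_1 + 3·p_2)·x_1 = 3·m.
Demand: x_1*(p_1,p_2,m) = 3·m/(3·p_1 + 3·p_2), x_2* = 3·m/(3·p_1 + 3·p_2).
Here 3·8 + 3·30.04 = 114.12, giving x_1* = 4.2061 and x_2* = 4.2061.
Utility at the optimum: U(4.2061, 4.2061) = 1.402.

V = 1.402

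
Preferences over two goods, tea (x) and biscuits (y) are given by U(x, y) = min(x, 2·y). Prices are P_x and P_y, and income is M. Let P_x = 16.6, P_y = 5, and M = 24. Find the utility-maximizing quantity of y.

Leontief preferences: the optimum is at the kink where x/2 = y/1, i.e. y = (1/2)·x.
Budget: P_x·x + P_y·(1/2)·x = M, so (2·P_x + P_y)·x = 2·M.
Demand: x*(P_x,P_y,M) = 2·M/(2·P_x + P_y), y* = M/(2·P_x + P_y).
Here 2·16.6 + 5 = 38.2, giving y* = 0.6283.

y* = 0.6283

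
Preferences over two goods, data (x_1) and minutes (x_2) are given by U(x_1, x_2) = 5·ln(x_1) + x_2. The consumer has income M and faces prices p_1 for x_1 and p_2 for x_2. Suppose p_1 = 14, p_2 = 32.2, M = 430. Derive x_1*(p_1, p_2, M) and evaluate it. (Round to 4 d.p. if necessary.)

MU_x_1 = 5/x_1, MU_x_2 = 1. Tangency: 5/x_1 = p_1/p_2.
So x_1*(p_1,p_2) = 5·p_2/p_1, independent of income; and x_2* = (M − 5·p_2)/p_2.
At the given prices: x_1* = 5·32.2/14 = 11.5.

x_1* = 11.5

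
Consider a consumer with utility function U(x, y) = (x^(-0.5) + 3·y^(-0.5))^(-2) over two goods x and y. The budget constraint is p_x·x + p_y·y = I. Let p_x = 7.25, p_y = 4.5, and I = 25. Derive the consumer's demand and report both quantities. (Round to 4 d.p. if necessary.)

MRS = MU_x/MU_y = (1/3)·(y/x)^(1.5). Set equal to p_x/p_y.
Solve for the ratio: y/x = [3·p_x/p_y]^(2/3).
Substitute y = (y/x)·x into the budget: x* = I/(p_x + p_y·(y/x)).
Numerically y/x = 2.858673, so x* = 25/(7.25 + 4.5·2.858673) = 1.2429 and y* = 2.858673·1.2429 = 3.5531.

x* = 1.2429, y* = 3.5531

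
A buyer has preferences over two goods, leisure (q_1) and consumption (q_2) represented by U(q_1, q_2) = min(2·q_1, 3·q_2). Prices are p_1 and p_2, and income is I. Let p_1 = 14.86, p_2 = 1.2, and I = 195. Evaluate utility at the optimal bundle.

V = 24.9042

Leontief preferences: the optimum is at the kink where q_1/3 = q_2/2, i.e. q_2 = (2/3)·q_1.
Budget: p_1·q_1 + p_2·(2/3)·q_1 = I, so (3·p_1 + 2·p_2)·q_1 = 3·I.
Demand: q_1*(p_1,p_2,I) = 3·I/(3·p_1 + 2·p_2), q_2* = 2·I/(3·p_1 + 2·p_2).
Here 3·14.86 + 2·1.2 = 46.98, giving q_1* = 12.4521 and q_2* = 8.3014.
Utility at the optimum: U(12.4521, 8.3014) = 24.9042.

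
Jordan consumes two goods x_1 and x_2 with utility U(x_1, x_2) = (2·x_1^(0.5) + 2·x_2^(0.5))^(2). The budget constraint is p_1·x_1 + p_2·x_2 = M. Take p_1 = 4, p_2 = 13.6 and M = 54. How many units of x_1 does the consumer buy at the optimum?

Numerically x_2/x_1 = 0.086505, so x_1* = 54/(4 + 13.6·0.086505) = 10.4318.

x_1* = 10.4318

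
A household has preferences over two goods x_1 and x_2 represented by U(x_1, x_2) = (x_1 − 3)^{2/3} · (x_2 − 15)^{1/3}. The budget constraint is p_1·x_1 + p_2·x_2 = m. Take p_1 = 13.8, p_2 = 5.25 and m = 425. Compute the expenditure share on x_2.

MRS = 2·(x_2−15)/(x_1−3). Tangency with p_1/p_2 gives x_2−15 = (1/2)·(p_1/p_2)·(x_1−3).
After buying the subsistence bundle (3, 15), a share 2/3 of the remaining income goes to x_1: x_1* = 3 + 2/3·(m − 3p_1 − 15p_2)/p_1.
Discretionary income = 425 − 3·13.8 − 15·5.25 = 304.85; x_1* = 3 + 2/3·304.85/13.8 = 17.7271; x_2* = 15 + 1/3·304.85/5.25 = 34.3556.
Expenditure on x_2: 5.25·34.3556 = 180.3667; share = 0.4244.

share on x_2 = 0.4244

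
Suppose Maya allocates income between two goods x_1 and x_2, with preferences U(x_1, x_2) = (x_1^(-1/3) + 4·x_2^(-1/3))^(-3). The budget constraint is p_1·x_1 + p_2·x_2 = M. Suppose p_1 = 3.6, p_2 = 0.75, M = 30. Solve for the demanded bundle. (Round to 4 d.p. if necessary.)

MU_x_1 ∝ x_1^(-4/3), MU_x_2 ∝ 4·x_2^(-4/3), so MRS = (1/4)·(x_2/x_1)^(4/3) = p_1/p_2.
Hence x_2/x_1 = (4·p_1/p_2)^(1/(4/3)), i.e. raised to the 0.75 power.
With the ratio pinned down, the budget gives x_1* = M/(p_1 + p_2·(x_2/x_1)) and x_2* = (x_2/x_1)·x_1*.
Numerically x_2/x_1 = 9.172251, so x_1* = 30/(3.6 + 0.75·9.172251) = 2.8628 and x_2* = 9.172251·2.8628 = 26.2585.

x_1* = 2.8628, x_2* = 26.2585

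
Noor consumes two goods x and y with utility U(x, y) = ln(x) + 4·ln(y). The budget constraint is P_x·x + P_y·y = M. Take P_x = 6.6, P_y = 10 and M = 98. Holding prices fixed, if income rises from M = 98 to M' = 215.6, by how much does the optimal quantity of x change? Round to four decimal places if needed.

Δx* = 3.5636

The MRS is (1/4)·y/x. Set MRS = P_x/P_y.
Rearranging, P_y·y = 4·P_x·x. Substituting into the budget gives P_x·x·(1 + 4) = M.
Demand: x*(P_x,P_y,M) = 0.2·M/P_x and y* = 0.8·M/P_y.
At P_x=6.6, P_y=10, M=98: x* = 0.2·98/6.6 = 2.9697.
At M' = 215.6: x* = 6.5333. Change: 6.5333 − 2.9697 = 3.5636.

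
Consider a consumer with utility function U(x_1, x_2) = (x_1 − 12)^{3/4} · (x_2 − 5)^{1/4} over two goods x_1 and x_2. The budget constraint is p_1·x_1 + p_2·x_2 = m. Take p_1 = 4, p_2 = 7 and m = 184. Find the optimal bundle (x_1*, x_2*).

x_1* = 30.9375, x_2* = 8.6071

After buying the subsistence bundle (12, 5), a share 0.75 of the remaining income goes to x_1: x_1* = 12 + 0.75·(m − 12p_1 − 5p_2)/p_1.
Discretionary income = 184 − 12·4 − 5·7 = 101; x_1* = 12 + 0.75·101/4 = 30.9375; x_2* = 5 + 0.25·101/7 = 8.6071.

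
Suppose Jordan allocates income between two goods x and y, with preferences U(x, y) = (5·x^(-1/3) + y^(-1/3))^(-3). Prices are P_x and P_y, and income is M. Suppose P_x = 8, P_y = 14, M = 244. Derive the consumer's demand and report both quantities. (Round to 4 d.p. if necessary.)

x* = 22.6938, y* = 4.4607

MU_x ∝ 5·x^(-4/3), MU_y ∝ y^(-4/3), so MRS = 5·(y/x)^(4/3) = P_x/P_y.
Solve for the ratio: y/x = [(1/5)·P_x/P_y]^(0.75).
Substitute y = (y/x)·x into the budget: x* = M/(P_x + P_y·(y/x)).
Numerically y/x = 0.196559, so x* = 244/(8 + 14·0.196559) = 22.6938 and y* = 0.196559·22.6938 = 4.4607.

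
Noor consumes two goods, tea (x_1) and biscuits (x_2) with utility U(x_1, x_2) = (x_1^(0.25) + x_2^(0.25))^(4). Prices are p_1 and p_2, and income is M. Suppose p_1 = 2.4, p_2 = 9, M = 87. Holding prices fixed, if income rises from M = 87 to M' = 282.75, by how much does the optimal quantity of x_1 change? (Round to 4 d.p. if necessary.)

From the CES first-order condition, (x_2/x_1)^(0.75) = p_1/p_2.
Hence x_2/x_1 = (p_1/p_2)^(1/(0.75)), i.e. raised to the 4/3 power.
Substitute x_2 = (x_2/x_1)·x_1 into the budget: x_1* = M/(p_1 + p_2·(x_2/x_1)).
Numerically x_2/x_1 = 0.171643, so x_1* = 87/(2.4 + 9·0.171643) = 22.0544.
At M' = 282.75: x_1* = 71.6769. Change: 71.6769 − 22.0544 = 49.6225.

Δx_1* = 49.6225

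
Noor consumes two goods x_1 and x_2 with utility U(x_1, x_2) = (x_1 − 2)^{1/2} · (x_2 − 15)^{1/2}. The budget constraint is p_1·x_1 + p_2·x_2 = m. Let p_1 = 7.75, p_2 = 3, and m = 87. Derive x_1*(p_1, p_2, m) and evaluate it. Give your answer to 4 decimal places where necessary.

x_1* = 3.7097

Let x_1' = x_1−2, x_2' = x_2−15. MRS = x_2'/x_1' = p_1/p_2.
After buying the subsistence bundle (2, 15), a share 0.5 of the remaining income goes to x_1: x_1* = 2 + 0.5·(m − 2p_1 − 15p_2)/p_1.
Discretionary income = 87 − 2·7.75 − 15·3 = 26.5; x_1* = 2 + 0.5·26.5/7.75 = 3.7097.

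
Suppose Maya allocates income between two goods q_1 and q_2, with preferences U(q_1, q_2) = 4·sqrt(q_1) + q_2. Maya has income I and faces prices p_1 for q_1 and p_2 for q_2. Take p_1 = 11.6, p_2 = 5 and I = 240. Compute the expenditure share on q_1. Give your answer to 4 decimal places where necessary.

share on q_1 = 0.0359

MU_q_1 = 2/√q_1, MU_q_2 = 1. Tangency: 2/√q_1 = p_1/p_2.
Solve: √q_1 = 2·p_2/p_1, so q_1*(p_1,p_2) = (2·p_2/p_1)², and q_2* = (I − p_1·q_1*)/p_2.
Plugging in: q_1* = (2·5/11.6)² = 0.7432, q_2* = 46.2759.
Expenditure on q_1: 11.6·0.7432 = 8.6207; share = 0.0359.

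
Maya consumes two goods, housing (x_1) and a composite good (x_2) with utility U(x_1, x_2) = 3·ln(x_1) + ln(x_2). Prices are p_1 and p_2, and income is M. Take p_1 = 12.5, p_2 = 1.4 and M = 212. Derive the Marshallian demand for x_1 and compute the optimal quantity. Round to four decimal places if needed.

MU_x_1/MU_x_2 = (3·x_2)/(x_1); tangency sets this equal to p_1/p_2.
So 3·p_2·x_2 = p_1·x_1; combined with the budget, a share 0.75 of income goes to x_1.
Demand: x_1*(p_1,p_2,M) = 0.75·M/p_1 and x_2* = 0.25·M/p_2.
At p_1=12.5, p_2=1.4, M=212: x_1* = 0.75·212/12.5 = 12.72.

x_1* = 12.72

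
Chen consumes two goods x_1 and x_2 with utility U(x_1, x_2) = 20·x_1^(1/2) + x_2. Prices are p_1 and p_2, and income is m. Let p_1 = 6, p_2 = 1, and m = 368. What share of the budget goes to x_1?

share on x_1 = 0.0453

Set MRS = p_1/p_2: 10·x_1^(−1/2) = p_1/p_2.
Thus x_1* = (10·p_2/p_1)² — independent of m — with the rest of income spent on x_2.
Plugging in: x_1* = (10·1/6)² = 2.7778, x_2* = 351.3333.
Expenditure on x_1: 6·2.7778 = 16.6667; share = 0.0453.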